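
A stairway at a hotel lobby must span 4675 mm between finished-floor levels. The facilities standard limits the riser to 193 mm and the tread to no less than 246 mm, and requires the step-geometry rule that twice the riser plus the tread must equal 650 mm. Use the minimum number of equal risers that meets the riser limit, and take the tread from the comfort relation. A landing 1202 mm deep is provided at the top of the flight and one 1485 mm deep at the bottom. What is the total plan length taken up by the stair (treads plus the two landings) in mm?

9311 mm

4675 / 193 = 24.22, so 25 risers are needed.
Riser R = 4675 / 25 = 187 mm, within the 193 mm limit.
T = 650 − 2·187 = 276 mm, which satisfies the 246 mm minimum.
Going = (25 − 1) × 276 = 6624 mm.
Add landings: 6624 + 1202 + 1485 = 9311 mm.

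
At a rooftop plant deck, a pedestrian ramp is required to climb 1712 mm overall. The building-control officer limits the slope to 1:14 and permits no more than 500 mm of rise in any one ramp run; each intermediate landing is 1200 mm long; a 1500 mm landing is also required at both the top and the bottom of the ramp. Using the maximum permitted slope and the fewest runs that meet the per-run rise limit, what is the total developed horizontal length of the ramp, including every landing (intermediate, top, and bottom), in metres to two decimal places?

⌈1712/500⌉ = 4 ramp runs. That means 3 intermediate landings.
Ramp run (horizontal) at 1:14: 1712 × 14 = 23968 mm.
3 intermediate landings contribute 3 × 1200 = 3600 mm.
Top and bottom landings: 2 × 1500 = 3000 mm.
Total = 23968 + 3600 + 3000 = 30568 mm.
= 30.57 m.

30.57 m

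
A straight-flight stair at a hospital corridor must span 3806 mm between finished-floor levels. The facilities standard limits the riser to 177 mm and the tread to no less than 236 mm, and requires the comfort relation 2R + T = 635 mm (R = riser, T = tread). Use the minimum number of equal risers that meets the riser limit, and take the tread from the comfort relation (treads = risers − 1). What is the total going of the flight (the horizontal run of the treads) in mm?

6069 mm

⌈3806/177⌉ = 22 risers.
Riser R = 3806 / 22 = 173 mm, within the 177 mm limit.
From 2R + T = 635: T = 635 − 346 = 289 mm.
Going = (22 − 1) × 289 = 6069 mm.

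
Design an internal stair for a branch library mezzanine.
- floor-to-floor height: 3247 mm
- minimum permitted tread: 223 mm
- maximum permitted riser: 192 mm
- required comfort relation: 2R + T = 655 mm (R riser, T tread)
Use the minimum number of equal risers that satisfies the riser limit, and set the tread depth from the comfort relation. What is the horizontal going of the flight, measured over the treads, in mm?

4368 mm

⌈3247/192⌉ = 17 risers.
R = 3247 ÷ 17 = 191 mm.
From 2R + T = 655: T = 655 − 382 = 273 mm.
Going = (17 − 1) × 273 = 4368 mm.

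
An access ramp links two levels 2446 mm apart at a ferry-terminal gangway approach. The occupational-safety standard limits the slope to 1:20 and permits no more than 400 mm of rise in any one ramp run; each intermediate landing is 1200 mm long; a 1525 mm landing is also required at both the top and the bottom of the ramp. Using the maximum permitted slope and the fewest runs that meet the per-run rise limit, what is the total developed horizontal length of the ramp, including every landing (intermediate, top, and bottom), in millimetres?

59170 mm

2446 / 400 = 6.115 → round up to 7 ramp runs. That means 6 intermediate landings.
Ramp run (horizontal) at 1:20: 2446 × 20 = 48920 mm.
6 intermediate landings contribute 6 × 1200 = 7200 mm.
Top and bottom landings: 2 × 1525 = 3050 mm.
Total = 48920 + 7200 + 3050 = 59170 mm.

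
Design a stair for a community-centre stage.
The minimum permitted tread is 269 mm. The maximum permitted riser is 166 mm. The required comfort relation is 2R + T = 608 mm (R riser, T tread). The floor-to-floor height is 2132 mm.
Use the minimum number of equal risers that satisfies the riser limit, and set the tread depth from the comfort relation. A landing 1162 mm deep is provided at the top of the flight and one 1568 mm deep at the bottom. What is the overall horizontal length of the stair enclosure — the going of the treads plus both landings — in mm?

6090 mm

2132 / 166 = 12.84, so 13 risers are needed.
Each riser is 2132/13 = 164 mm (≤ 166 mm).
From 2R + T = 608: T = 608 − 328 = 280 mm.
Going = (13 − 1) × 280 = 3360 mm.
Enclosure = 3360 + 1162 + 1568 = 6090 mm.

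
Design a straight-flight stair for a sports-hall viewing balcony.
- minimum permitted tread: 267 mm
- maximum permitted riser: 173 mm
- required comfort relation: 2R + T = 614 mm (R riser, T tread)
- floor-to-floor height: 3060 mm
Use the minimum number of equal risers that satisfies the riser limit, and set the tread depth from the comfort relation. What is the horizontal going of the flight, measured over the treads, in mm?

4658 mm

3060 / 173 = 17.69, so 18 risers are needed.
R = 3060 ÷ 18 = 170 mm.
From 2R + T = 614: T = 614 − 340 = 274 mm.
18 risers give 17 treads; going = 17 × 274 = 4658 mm.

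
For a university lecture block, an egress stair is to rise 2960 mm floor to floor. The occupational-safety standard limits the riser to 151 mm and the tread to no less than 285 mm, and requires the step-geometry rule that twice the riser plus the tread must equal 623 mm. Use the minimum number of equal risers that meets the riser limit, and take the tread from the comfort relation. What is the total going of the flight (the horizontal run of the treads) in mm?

6213 mm

2960 / 151 = 19.60, so 20 risers are needed.
R = 2960 ÷ 20 = 148 mm.
Tread T = 623 − 2 × 148 = 327 mm (≥ 285 mm).
Going = (20 − 1) × 327 = 6213 mm.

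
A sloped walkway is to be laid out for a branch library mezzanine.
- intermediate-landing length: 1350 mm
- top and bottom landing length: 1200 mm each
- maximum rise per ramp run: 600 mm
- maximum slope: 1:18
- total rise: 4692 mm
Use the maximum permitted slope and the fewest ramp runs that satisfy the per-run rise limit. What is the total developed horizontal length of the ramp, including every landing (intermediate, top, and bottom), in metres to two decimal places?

96.31 m

⌈4692/600⌉ = 8 ramp runs. That means 7 intermediate landings.
Ramp run (horizontal) at 1:18: 4692 × 18 = 84456 mm.
7 intermediate landings contribute 7 × 1350 = 9450 mm.
Top and bottom landings: 2 × 1200 = 2400 mm.
Total = 84456 + 9450 + 2400 = 96306 mm.
= 96.31 m.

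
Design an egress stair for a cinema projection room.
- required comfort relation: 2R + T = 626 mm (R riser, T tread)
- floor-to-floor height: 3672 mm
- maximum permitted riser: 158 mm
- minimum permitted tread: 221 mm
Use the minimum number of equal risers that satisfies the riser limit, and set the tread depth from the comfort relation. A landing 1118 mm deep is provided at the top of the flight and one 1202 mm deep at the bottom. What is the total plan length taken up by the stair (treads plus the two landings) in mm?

9680 mm

3672 / 158 = 23.241 → round up to 24 risers.
R = 3672 ÷ 24 = 153 mm.
Tread T = 626 − 2 × 153 = 320 mm (≥ 221 mm).
Treads = 24 − 1 = 23; going = 23 × 320 = 7360 mm.
Add landings: 7360 + 1118 + 1202 = 9680 mm.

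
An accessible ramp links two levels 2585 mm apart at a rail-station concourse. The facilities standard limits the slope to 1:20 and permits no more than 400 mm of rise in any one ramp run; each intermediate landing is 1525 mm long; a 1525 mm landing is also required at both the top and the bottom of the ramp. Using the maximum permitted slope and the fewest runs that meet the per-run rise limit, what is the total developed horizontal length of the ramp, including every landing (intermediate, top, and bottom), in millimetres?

At most 400 each: 2585/400 = 6.46, giving 7 ramp runs. That means 6 intermediate landings.
Ramp run (horizontal) at 1:20: 2585 × 20 = 51700 mm.
6 intermediate landings contribute 6 × 1525 = 9150 mm.
Top and bottom landings: 2 × 1525 = 3050 mm.
Total = 51700 + 9150 + 3050 = 63900 mm.

63900 mm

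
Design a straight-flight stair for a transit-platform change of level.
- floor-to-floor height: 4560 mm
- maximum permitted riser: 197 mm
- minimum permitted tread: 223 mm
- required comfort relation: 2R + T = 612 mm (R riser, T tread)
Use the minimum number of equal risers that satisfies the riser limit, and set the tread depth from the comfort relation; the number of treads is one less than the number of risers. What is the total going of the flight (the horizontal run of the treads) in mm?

5336 mm

⌈4560/197⌉ = 24 risers.
R = 4560 ÷ 24 = 190 mm.
From 2R + T = 612: T = 612 − 380 = 232 mm.
Treads = 24 − 1 = 23; going = 23 × 232 = 5336 mm.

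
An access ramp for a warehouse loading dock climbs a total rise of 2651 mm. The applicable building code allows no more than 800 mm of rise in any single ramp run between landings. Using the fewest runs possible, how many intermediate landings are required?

3 intermediate landings

⌈2651/800⌉ = 4 ramp runs.
4 runs are separated by 3 intermediate landings.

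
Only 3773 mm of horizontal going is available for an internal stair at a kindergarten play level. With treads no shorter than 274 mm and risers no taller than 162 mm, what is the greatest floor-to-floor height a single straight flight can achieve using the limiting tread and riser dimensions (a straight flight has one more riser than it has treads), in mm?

2268 mm

3773 / 274 = 13.77, so 13 treads fit.
Risers = treads + 1 = 14.
Maximum height = 14 × 162 = 2268 mm.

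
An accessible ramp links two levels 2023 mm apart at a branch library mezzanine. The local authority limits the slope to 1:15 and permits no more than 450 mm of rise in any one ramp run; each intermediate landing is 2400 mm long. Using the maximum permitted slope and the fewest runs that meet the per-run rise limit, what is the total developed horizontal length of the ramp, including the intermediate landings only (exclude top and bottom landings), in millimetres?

2023 / 450 = 4.50, so 5 ramp runs are needed. That means 4 intermediate landings.
Ramp run (horizontal) at 1:15: 2023 × 15 = 30345 mm.
Intermediate landings: 4 × 2400 = 9600 mm.
Total developed length = 30345 + 9600 = 39945 mm.

39945 mm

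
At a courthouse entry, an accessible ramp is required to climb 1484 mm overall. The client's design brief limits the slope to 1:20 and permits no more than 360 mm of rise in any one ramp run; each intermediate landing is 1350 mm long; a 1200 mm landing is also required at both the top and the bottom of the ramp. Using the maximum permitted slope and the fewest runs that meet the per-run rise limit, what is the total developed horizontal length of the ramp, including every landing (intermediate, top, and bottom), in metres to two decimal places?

37.48 m

1484 / 360 = 4.122 → round up to 5 ramp runs. That means 4 intermediate landings.
Horizontal run for 1484 mm of rise at 1:20 is 1484 × 20 = 29680 mm.
Intermediate landings: 4 × 1350 = 5400 mm.
Top and bottom landings: 2 × 1200 = 2400 mm.
Total = 29680 + 5400 + 2400 = 37480 mm.
= 37.48 m.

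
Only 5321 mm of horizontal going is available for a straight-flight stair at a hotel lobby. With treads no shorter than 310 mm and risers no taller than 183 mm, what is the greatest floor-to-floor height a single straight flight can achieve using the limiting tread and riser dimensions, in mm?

3294 mm

5321 / 310 = 17.16, so 17 treads fit.
Risers = treads + 1 = 18.
Maximum height = 18 × 183 = 3294 mm.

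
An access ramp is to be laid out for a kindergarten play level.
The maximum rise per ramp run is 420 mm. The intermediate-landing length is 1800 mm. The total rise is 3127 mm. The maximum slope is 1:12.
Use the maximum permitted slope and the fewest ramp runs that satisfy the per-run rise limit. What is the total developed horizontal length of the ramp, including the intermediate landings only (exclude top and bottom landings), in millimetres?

50124 mm

3127 / 420 = 7.445 → round up to 8 ramp runs. That means 7 intermediate landings.
Ramp run (horizontal) at 1:12: 3127 × 12 = 37524 mm.
Intermediate landings: 7 × 1800 = 12600 mm.
Developed length = 37524 + 12600 = 50124 mm.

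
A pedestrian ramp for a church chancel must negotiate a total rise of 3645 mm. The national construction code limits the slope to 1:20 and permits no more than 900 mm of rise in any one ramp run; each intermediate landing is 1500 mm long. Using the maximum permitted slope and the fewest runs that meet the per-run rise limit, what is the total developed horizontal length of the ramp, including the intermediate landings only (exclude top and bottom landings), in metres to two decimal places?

⌈3645/900⌉ = 5 ramp runs. That means 4 intermediate landings.
Ramp run (horizontal) at 1:20: 3645 × 20 = 72900 mm.
Intermediate landings: 4 × 1500 = 6000 mm.
Total developed length = 72900 + 6000 = 78900 mm.
= 78.90 m.

78.90 m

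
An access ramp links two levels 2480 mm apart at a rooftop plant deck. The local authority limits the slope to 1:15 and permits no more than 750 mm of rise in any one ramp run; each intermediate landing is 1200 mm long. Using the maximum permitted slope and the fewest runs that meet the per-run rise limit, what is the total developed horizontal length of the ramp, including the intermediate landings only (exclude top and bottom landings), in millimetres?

2480 / 750 = 3.307 → round up to 4 ramp runs. That means 3 intermediate landings.
Horizontal run for 2480 mm of rise at 1:15 is 2480 × 15 = 37200 mm.
3 intermediate landings contribute 3 × 1200 = 3600 mm.
Developed length = 37200 + 3600 = 40800 mm.

40800 mm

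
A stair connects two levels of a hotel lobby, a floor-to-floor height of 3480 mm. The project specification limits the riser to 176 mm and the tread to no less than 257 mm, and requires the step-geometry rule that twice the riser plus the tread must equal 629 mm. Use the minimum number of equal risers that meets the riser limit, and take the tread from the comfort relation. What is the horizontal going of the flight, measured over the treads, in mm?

At most 176 each: 3480/176 = 19.77, giving 20 risers.
Riser R = 3480 / 20 = 174 mm, within the 176 mm limit.
From 2R + T = 629: T = 629 − 348 = 281 mm.
20 risers give 19 treads; going = 19 × 281 = 5339 mm.

5339 mm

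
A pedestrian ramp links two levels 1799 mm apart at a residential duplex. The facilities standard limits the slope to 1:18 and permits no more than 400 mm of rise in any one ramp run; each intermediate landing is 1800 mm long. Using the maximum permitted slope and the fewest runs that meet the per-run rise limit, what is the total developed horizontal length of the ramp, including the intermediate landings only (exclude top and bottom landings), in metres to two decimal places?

1799 / 400 = 4.497 → round up to 5 ramp runs. That means 4 intermediate landings.
Ramp run (horizontal) at 1:18: 1799 × 18 = 32382 mm.
4 intermediate landings contribute 4 × 1800 = 7200 mm.
Total developed length = 32382 + 7200 = 39582 mm.
= 39.58 m.

39.58 m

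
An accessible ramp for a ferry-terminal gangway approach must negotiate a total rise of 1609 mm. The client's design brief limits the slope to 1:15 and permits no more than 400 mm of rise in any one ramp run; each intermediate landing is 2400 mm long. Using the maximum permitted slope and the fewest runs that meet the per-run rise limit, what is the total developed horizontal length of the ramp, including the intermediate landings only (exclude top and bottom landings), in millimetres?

33735 mm

1609 / 400 = 4.022 → round up to 5 ramp runs. That means 4 intermediate landings.
Horizontal run for 1609 mm of rise at 1:15 is 1609 × 15 = 24135 mm.
4 intermediate landings contribute 4 × 2400 = 9600 mm.
Total developed length = 24135 + 9600 = 33735 mm.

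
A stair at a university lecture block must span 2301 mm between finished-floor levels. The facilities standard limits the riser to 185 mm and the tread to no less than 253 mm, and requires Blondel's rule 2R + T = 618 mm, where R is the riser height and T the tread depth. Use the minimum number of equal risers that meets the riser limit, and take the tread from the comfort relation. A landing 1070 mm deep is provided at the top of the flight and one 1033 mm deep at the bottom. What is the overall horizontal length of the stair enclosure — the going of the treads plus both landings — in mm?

2301 / 185 = 12.438 → round up to 13 risers.
R = 2301 ÷ 13 = 177 mm.
From 2R + T = 618: T = 618 − 354 = 264 mm.
Going = (13 − 1) × 264 = 3168 mm.
Enclosure = 3168 + 1070 + 1033 = 5271 mm.

5271 mm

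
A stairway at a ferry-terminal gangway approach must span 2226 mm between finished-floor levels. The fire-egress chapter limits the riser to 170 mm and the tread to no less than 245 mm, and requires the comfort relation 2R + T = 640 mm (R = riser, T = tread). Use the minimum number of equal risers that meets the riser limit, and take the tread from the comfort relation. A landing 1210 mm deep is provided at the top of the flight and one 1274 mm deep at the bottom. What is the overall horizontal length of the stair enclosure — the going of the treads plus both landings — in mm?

6670 mm

2226 / 170 = 13.094 → round up to 14 risers.
Riser R = 2226 / 14 = 159 mm, within the 170 mm limit.
T = 640 − 2·159 = 322 mm, which satisfies the 245 mm minimum.
Treads = 14 − 1 = 13; going = 13 × 322 = 4186 mm.
Add landings: 4186 + 1210 + 1274 = 6670 mm.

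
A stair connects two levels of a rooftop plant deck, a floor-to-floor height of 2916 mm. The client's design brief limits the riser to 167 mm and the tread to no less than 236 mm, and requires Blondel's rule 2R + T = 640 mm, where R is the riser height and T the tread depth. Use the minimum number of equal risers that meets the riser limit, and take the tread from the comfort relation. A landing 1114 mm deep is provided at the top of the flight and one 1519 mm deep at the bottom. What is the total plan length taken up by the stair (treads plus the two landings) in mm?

2916 / 167 = 17.46, so 18 risers are needed.
R = 2916 ÷ 18 = 162 mm.
Tread T = 640 − 2 × 162 = 316 mm (≥ 236 mm).
Treads = 18 − 1 = 17; going = 17 × 316 = 5372 mm.
Enclosure = 5372 + 1114 + 1519 = 8005 mm.

8005 mm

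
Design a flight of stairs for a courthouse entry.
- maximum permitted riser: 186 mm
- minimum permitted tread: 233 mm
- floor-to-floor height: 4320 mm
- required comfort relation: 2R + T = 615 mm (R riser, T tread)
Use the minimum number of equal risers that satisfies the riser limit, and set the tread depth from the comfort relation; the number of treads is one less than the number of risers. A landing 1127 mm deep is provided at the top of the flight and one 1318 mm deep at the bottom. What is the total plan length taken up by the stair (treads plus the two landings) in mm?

8310 mm

⌈4320/186⌉ = 24 risers.
R = 4320 ÷ 24 = 180 mm.
T = 615 − 2·180 = 255 mm, which satisfies the 233 mm minimum.
24 risers give 23 treads; going = 23 × 255 = 5865 mm.
Enclosure = 5865 + 1127 + 1318 = 8310 mm.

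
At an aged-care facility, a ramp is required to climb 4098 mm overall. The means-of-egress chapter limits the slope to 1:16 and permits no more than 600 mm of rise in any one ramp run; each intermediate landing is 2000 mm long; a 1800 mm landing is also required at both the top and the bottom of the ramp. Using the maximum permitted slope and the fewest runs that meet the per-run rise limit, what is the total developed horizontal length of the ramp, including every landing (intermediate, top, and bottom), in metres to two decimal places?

⌈4098/600⌉ = 7 ramp runs. That means 6 intermediate landings.
Horizontal run for 4098 mm of rise at 1:16 is 4098 × 16 = 65568 mm.
Intermediate landings: 6 × 2000 = 12000 mm.
Top and bottom landings: 2 × 1800 = 3600 mm.
Total = 65568 + 12000 + 3600 = 81168 mm.
= 81.17 m.

81.17 m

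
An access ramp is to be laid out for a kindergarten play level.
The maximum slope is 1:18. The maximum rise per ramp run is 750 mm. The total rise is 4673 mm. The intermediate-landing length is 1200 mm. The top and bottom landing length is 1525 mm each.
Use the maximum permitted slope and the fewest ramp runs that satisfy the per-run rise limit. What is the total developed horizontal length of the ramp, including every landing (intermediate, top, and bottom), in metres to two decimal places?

⌈4673/750⌉ = 7 ramp runs. That means 6 intermediate landings.
Ramp run (horizontal) at 1:18: 4673 × 18 = 84114 mm.
Intermediate landings: 6 × 1200 = 7200 mm.
Top and bottom landings: 2 × 1525 = 3050 mm.
Total = 84114 + 7200 + 3050 = 94364 mm.
= 94.36 m.

94.36 m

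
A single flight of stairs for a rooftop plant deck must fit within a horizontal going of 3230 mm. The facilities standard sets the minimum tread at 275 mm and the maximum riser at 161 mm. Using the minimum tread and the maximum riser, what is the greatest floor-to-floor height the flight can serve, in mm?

Treads that fit: ⌊3230 / 275⌋ = 11.
Risers = treads + 1 = 12.
Maximum height = 12 × 161 = 1932 mm.

1932 mm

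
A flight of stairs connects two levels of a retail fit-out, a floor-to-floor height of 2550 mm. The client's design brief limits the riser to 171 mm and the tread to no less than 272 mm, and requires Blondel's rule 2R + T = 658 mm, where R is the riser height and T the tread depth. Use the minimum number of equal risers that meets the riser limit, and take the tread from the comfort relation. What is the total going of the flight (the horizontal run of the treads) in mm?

4452 mm

2550 / 171 = 14.912 → round up to 15 risers.
R = 2550 ÷ 15 = 170 mm.
T = 658 − 2·170 = 318 mm, which satisfies the 272 mm minimum.
Going = (15 − 1) × 318 = 4452 mm.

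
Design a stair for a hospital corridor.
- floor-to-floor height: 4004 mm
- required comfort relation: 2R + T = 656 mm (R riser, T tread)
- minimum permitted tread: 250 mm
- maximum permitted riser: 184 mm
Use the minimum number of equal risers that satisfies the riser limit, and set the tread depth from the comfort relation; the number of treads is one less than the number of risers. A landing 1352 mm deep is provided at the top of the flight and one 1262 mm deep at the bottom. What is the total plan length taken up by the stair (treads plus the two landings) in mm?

4004 / 184 = 21.761 → round up to 22 risers.
Riser R = 4004 / 22 = 182 mm, within the 184 mm limit.
Tread T = 656 − 2 × 182 = 292 mm (≥ 250 mm).
Treads = 22 − 1 = 21; going = 21 × 292 = 6132 mm.
Enclosure = 6132 + 1352 + 1262 = 8746 mm.

8746 mm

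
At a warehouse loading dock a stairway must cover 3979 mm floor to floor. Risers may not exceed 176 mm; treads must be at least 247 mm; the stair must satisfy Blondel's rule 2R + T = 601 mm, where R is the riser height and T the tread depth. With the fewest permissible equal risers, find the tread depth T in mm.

255 mm

⌈3979/176⌉ = 23 risers.
Riser R = 3979 / 23 = 173 mm, within the 176 mm limit.
Tread T = 601 − 2 × 173 = 255 mm (≥ 247 mm).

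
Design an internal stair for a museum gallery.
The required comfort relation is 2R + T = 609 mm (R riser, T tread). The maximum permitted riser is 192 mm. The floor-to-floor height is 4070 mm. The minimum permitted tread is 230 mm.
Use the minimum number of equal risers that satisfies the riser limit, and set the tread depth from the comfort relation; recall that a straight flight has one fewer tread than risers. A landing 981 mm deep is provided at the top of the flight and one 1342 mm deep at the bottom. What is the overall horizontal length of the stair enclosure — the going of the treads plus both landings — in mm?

4070 / 192 = 21.198 → round up to 22 risers.
R = 4070 ÷ 22 = 185 mm.
From 2R + T = 609: T = 609 − 370 = 239 mm.
22 risers give 21 treads; going = 21 × 239 = 5019 mm.
Add landings: 5019 + 981 + 1342 = 7342 mm.

7342 mm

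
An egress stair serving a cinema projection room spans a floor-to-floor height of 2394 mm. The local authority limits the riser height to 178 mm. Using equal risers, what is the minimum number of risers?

2394 / 178 = 13.45, so 14 risers are needed.

14 risers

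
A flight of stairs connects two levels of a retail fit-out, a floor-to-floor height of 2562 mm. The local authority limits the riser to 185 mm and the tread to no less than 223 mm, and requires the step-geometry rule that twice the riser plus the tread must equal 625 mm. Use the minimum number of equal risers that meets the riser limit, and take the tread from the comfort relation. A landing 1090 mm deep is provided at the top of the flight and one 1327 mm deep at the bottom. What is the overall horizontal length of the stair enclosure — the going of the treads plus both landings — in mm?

2562 / 185 = 13.849 → round up to 14 risers.
R = 2562 ÷ 14 = 183 mm.
From 2R + T = 625: T = 625 − 366 = 259 mm.
Treads = 14 − 1 = 13; going = 13 × 259 = 3367 mm.
Add landings: 3367 + 1090 + 1327 = 5784 mm.

5784 mm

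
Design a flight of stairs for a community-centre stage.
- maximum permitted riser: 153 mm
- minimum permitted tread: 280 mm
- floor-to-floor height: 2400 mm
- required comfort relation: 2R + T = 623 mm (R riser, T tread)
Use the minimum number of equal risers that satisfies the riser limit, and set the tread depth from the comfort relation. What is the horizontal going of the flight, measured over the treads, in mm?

4845 mm

2400 / 153 = 15.686 → round up to 16 risers.
Riser R = 2400 / 16 = 150 mm, within the 153 mm limit.
T = 623 − 2·150 = 323 mm, which satisfies the 280 mm minimum.
16 risers give 15 treads; going = 15 × 323 = 4845 mm.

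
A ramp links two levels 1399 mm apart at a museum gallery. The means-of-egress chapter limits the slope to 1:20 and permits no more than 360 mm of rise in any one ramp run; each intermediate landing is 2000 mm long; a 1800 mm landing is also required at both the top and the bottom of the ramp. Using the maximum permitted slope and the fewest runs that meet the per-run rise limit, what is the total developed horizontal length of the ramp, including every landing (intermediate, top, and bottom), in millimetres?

37580 mm

1399 / 360 = 3.89, so 4 ramp runs are needed. That means 3 intermediate landings.
Ramp run (horizontal) at 1:20: 1399 × 20 = 27980 mm.
Intermediate landings: 3 × 2000 = 6000 mm.
Top and bottom landings: 2 × 1800 = 3600 mm.
Total = 27980 + 6000 + 3600 = 37580 mm.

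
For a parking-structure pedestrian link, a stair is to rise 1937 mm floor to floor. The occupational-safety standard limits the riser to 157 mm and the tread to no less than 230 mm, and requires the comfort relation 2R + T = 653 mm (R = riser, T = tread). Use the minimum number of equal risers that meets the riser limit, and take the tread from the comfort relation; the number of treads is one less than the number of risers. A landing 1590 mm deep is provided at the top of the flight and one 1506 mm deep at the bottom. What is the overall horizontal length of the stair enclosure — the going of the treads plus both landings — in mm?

At most 157 each: 1937/157 = 12.34, giving 13 risers.
Each riser is 1937/13 = 149 mm (≤ 157 mm).
T = 653 − 2·149 = 355 mm, which satisfies the 230 mm minimum.
Going = (13 − 1) × 355 = 4260 mm.
Enclosure = 4260 + 1590 + 1506 = 7356 mm.

7356 mm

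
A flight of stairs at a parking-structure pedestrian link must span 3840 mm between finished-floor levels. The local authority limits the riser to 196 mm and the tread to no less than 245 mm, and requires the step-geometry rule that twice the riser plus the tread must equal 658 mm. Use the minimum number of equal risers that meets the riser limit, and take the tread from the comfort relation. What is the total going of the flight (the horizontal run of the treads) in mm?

⌈3840/196⌉ = 20 risers.
Riser R = 3840 / 20 = 192 mm, within the 196 mm limit.
T = 658 − 2·192 = 274 mm, which satisfies the 245 mm minimum.
Going = (20 − 1) × 274 = 5206 mm.

5206 mm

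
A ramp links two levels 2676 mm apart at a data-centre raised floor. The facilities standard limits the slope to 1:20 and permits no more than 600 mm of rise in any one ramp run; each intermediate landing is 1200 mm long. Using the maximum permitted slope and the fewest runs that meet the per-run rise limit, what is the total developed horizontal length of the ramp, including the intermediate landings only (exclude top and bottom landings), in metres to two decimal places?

58.32 m

2676 / 600 = 4.460 → round up to 5 ramp runs. That means 4 intermediate landings.
Horizontal run for 2676 mm of rise at 1:20 is 2676 × 20 = 53520 mm.
Intermediate landings: 4 × 1200 = 4800 mm.
Developed length = 53520 + 4800 = 58320 mm.
= 58.32 m.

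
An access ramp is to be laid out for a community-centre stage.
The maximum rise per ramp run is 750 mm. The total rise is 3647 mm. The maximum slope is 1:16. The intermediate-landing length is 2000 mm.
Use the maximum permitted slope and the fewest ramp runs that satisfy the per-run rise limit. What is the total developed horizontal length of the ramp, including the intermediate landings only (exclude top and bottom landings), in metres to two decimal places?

3647 / 750 = 4.863 → round up to 5 ramp runs. That means 4 intermediate landings.
Horizontal run for 3647 mm of rise at 1:16 is 3647 × 16 = 58352 mm.
4 intermediate landings contribute 4 × 2000 = 8000 mm.
Developed length = 58352 + 8000 = 66352 mm.
= 66.35 m.

66.35 m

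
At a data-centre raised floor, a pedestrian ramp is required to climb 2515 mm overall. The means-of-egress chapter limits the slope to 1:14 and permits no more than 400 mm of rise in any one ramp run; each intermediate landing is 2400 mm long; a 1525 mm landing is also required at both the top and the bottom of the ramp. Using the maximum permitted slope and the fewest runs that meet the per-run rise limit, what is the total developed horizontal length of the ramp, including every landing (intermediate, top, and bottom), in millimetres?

⌈2515/400⌉ = 7 ramp runs. That means 6 intermediate landings.
Horizontal run for 2515 mm of rise at 1:14 is 2515 × 14 = 35210 mm.
Intermediate landings: 6 × 2400 = 14400 mm.
Top and bottom landings: 2 × 1525 = 3050 mm.
Total = 35210 + 14400 + 3050 = 52660 mm.

52660 mm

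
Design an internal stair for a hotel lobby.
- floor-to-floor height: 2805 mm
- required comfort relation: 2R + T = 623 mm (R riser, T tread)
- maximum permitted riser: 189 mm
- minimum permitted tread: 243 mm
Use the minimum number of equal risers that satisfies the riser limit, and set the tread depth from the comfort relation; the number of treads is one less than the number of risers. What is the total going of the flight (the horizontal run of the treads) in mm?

2805 / 189 = 14.84, so 15 risers are needed.
Each riser is 2805/15 = 187 mm (≤ 189 mm).
Tread T = 623 − 2 × 187 = 249 mm (≥ 243 mm).
Going = (15 − 1) × 249 = 3486 mm.

3486 mm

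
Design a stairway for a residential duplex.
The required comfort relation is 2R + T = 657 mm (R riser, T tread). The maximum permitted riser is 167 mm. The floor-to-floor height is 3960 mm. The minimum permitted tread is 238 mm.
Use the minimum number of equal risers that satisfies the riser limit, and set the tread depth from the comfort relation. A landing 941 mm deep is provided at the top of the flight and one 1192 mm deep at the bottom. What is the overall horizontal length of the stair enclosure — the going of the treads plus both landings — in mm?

9654 mm

⌈3960/167⌉ = 24 risers.
Riser R = 3960 / 24 = 165 mm, within the 167 mm limit.
Tread T = 657 − 2 × 165 = 327 mm (≥ 238 mm).
Treads = 24 − 1 = 23; going = 23 × 327 = 7521 mm.
Add landings: 7521 + 941 + 1192 = 9654 mm.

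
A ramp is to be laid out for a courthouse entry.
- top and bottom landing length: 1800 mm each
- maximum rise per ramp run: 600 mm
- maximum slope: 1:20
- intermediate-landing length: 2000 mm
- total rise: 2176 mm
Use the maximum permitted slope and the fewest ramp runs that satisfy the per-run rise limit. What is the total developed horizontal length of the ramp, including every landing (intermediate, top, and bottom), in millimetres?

2176 / 600 = 3.627 → round up to 4 ramp runs. That means 3 intermediate landings.
Ramp run (horizontal) at 1:20: 2176 × 20 = 43520 mm.
3 intermediate landings contribute 3 × 2000 = 6000 mm.
Top and bottom landings: 2 × 1800 = 3600 mm.
Total = 43520 + 6000 + 3600 = 53120 mm.

53120 mm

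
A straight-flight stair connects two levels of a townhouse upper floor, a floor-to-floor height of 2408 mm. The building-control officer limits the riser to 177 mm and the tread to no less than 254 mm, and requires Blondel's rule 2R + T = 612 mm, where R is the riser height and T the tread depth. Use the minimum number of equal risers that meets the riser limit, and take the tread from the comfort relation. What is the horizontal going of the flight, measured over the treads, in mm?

2408 / 177 = 13.605 → round up to 14 risers.
Riser R = 2408 / 14 = 172 mm, within the 177 mm limit.
From 2R + T = 612: T = 612 − 344 = 268 mm.
Treads = 14 − 1 = 13; going = 13 × 268 = 3484 mm.

3484 mm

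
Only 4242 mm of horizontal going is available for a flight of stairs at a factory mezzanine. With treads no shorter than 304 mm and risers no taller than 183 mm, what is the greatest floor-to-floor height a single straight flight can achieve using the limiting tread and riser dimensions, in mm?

2562 mm

Treads that fit: ⌊4242 / 304⌋ = 13.
Risers = treads + 1 = 14.
Maximum height = 14 × 183 = 2562 mm.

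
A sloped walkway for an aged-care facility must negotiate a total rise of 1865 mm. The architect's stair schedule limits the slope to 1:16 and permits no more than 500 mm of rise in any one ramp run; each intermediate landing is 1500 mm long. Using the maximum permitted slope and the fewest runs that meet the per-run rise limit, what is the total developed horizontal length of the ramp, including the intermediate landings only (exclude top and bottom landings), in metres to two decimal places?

1865 / 500 = 3.73, so 4 ramp runs are needed. That means 3 intermediate landings.
Horizontal run for 1865 mm of rise at 1:16 is 1865 × 16 = 29840 mm.
3 intermediate landings contribute 3 × 1500 = 4500 mm.
Total developed length = 29840 + 4500 = 34340 mm.
= 34.34 m.

34.34 m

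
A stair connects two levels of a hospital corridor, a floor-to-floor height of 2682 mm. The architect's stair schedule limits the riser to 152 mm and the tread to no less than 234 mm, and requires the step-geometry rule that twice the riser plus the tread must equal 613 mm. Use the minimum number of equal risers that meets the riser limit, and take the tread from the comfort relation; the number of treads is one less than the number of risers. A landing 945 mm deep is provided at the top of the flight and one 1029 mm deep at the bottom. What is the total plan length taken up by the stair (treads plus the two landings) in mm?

2682 / 152 = 17.64, so 18 risers are needed.
Riser R = 2682 / 18 = 149 mm, within the 152 mm limit.
Tread T = 613 − 2 × 149 = 315 mm (≥ 234 mm).
Going = (18 − 1) × 315 = 5355 mm.
Add landings: 5355 + 945 + 1029 = 7329 mm.

7329 mm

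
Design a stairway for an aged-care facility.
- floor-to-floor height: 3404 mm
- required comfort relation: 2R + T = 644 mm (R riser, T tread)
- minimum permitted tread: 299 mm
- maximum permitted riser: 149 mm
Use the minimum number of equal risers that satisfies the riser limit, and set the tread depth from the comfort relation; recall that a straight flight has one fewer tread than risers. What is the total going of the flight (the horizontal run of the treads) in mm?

⌈3404/149⌉ = 23 risers.
Riser R = 3404 / 23 = 148 mm, within the 149 mm limit.
From 2R + T = 644: T = 644 − 296 = 348 mm.
Treads = 23 − 1 = 22; going = 22 × 348 = 7656 mm.

7656 mm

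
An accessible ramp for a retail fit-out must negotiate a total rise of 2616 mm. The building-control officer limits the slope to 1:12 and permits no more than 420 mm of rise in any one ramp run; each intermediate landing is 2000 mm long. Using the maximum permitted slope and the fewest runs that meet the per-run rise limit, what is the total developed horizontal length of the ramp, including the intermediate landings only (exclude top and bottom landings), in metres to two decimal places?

43.39 m

At most 420 each: 2616/420 = 6.23, giving 7 ramp runs. That means 6 intermediate landings.
Ramp run (horizontal) at 1:12: 2616 × 12 = 31392 mm.
6 intermediate landings contribute 6 × 2000 = 12000 mm.
Total developed length = 31392 + 12000 = 43392 mm.
= 43.39 m.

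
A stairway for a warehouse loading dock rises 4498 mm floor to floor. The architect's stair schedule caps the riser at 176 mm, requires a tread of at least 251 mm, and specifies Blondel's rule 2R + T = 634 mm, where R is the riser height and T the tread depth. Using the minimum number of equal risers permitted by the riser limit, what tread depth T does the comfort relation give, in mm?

At most 176 each: 4498/176 = 25.56, giving 26 risers.
Riser R = 4498 / 26 = 173 mm, within the 176 mm limit.
T = 634 − 2·173 = 288 mm, which satisfies the 251 mm minimum.

288 mm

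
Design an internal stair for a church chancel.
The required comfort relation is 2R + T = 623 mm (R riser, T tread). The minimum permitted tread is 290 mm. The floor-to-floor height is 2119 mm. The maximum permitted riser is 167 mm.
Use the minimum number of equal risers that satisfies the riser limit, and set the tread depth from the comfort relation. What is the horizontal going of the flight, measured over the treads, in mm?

3564 mm

2119 / 167 = 12.69, so 13 risers are needed.
R = 2119 ÷ 13 = 163 mm.
From 2R + T = 623: T = 623 − 326 = 297 mm.
Treads = 13 − 1 = 12; going = 12 × 297 = 3564 mm.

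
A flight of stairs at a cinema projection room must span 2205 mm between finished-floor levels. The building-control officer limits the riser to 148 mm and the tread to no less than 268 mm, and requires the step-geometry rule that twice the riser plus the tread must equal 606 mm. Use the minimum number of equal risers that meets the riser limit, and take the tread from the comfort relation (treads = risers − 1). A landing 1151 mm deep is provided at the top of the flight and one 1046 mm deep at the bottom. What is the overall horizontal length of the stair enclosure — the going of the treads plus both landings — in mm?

2205 / 148 = 14.899 → round up to 15 risers.
Riser R = 2205 / 15 = 147 mm, within the 148 mm limit.
T = 606 − 2·147 = 312 mm, which satisfies the 268 mm minimum.
15 risers give 14 treads; going = 14 × 312 = 4368 mm.
Add landings: 4368 + 1151 + 1046 = 6565 mm.

6565 mm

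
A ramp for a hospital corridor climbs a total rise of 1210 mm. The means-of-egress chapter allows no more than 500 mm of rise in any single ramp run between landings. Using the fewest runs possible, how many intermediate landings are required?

2 intermediate landings

1210 / 500 = 2.420 → round up to 3 ramp runs.
3 runs are separated by 2 intermediate landings.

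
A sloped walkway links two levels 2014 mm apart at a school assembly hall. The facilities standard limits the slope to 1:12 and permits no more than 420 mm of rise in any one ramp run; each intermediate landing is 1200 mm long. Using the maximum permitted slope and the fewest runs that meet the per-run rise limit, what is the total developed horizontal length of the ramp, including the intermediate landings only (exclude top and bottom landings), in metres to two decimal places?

⌈2014/420⌉ = 5 ramp runs. That means 4 intermediate landings.
Horizontal run for 2014 mm of rise at 1:12 is 2014 × 12 = 24168 mm.
Intermediate landings: 4 × 1200 = 4800 mm.
Developed length = 24168 + 4800 = 28968 mm.
= 28.97 m.

28.97 m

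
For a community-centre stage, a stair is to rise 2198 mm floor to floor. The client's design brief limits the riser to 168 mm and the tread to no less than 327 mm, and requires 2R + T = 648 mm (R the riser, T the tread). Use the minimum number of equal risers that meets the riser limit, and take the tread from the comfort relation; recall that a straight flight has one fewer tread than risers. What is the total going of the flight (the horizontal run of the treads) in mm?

4342 mm

2198 / 168 = 13.083 → round up to 14 risers.
Each riser is 2198/14 = 157 mm (≤ 168 mm).
From 2R + T = 648: T = 648 − 314 = 334 mm.
Treads = 14 − 1 = 13; going = 13 × 334 = 4342 mm.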